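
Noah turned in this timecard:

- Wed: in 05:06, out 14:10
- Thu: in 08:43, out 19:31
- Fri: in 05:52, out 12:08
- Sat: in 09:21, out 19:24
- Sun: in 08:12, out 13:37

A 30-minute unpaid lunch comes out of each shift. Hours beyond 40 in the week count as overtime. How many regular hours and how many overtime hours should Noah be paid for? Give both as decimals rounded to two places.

Wed: 05:06–14:10 = 9 h 4 min; less 30 min break → 8 h 34 min
Thu: 08:43–19:31 = 10 h 48 min; less 30 min break → 10 h 18 min
Fri: 05:52–12:08 = 6 h 16 min; less 30 min break → 5 h 46 min
Sat: 09:21–19:24 = 10 h 3 min; less 30 min break → 9 h 33 min
Sun: 08:12–13:37 = 5 h 25 min; less 30 min break → 4 h 55 min
Total worked: 39 h 6 min = 39.10 h.
Threshold 40 h → overtime 0 h 0 min, regular 39 h 6 min.

Regular 39.10 hours, overtime 0.00 hours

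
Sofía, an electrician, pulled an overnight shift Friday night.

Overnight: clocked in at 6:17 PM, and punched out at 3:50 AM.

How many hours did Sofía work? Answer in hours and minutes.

Overnight: 6:17 PM → midnight = 5 h 43 min; midnight → 3:50 AM = 3 h 50 min; span 9 h 33 min

9 h 33 min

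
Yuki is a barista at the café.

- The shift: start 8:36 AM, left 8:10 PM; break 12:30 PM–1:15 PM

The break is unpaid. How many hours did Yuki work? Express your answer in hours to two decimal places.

The shift: 8:36 AM–8:10 PM = 11 h 34 min; less 45 min break → 10 h 49 min

10.82 hours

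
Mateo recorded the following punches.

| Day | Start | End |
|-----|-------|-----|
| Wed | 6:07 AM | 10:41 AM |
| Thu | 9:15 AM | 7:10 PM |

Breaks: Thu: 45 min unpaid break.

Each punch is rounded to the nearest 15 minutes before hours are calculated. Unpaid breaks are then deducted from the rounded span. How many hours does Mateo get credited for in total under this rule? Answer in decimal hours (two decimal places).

14.00 hours

Wed: in 6:07 AM→6:00 AM, out 10:41 AM→10:45 AM; 4 h 45 min
Thu: in 9:15 AM→9:15 AM, out 7:10 PM→7:15 PM; 10 h 0 min − 45 min = 9 h 15 min
Total credited: 14 h 0 min.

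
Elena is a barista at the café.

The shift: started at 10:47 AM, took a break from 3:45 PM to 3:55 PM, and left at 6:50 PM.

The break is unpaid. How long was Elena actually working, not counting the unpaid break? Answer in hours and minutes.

7 h 53 min

The shift: 10:47 AM–6:50 PM = 8 h 3 min; less 10 min break → 7 h 53 min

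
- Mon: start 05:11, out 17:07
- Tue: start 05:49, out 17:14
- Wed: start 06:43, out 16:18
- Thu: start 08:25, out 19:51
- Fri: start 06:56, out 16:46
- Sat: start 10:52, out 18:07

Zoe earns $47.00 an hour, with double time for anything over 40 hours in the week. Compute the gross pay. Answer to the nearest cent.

Mon: 05:11–17:07 = 11 h 56 min
Tue: 05:49–17:14 = 11 h 25 min
Wed: 06:43–16:18 = 9 h 35 min
Thu: 08:25–19:51 = 11 h 26 min
Fri: 06:56–16:46 = 9 h 50 min
Sat: 10:52–18:07 = 7 h 15 min
Total worked: 61 h 27 min = 3687 min.
Regular 40 h 0 min = 2400 min at $47.00/h; overtime 21 h 27 min = 1287 min at $94.00/h.
Pay = (2400 × $47.00 + 1287 × $94.00) ÷ 60 = $3896.30.

$3896.30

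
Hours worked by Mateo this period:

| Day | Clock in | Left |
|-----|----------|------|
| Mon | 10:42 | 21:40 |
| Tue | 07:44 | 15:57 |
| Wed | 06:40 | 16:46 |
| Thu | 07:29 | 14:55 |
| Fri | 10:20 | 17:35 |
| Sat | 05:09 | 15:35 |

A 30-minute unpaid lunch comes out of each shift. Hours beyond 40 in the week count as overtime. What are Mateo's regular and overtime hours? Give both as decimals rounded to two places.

Regular 40.00 hours, overtime 11.40 hours

Mon: 10:42–21:40 = 10 h 58 min; less 30 min break → 10 h 28 min
Tue: 07:44–15:57 = 8 h 13 min; less 30 min break → 7 h 43 min
Wed: 06:40–16:46 = 10 h 6 min; less 30 min break → 9 h 36 min
Thu: 07:29–14:55 = 7 h 26 min; less 30 min break → 6 h 56 min
Fri: 10:20–17:35 = 7 h 15 min; less 30 min break → 6 h 45 min
Sat: 05:09–15:35 = 10 h 26 min; less 30 min break → 9 h 56 min
Total worked: 51 h 24 min = 51.40 h.
Threshold 40 h → overtime 11 h 24 min, regular 40 h 0 min.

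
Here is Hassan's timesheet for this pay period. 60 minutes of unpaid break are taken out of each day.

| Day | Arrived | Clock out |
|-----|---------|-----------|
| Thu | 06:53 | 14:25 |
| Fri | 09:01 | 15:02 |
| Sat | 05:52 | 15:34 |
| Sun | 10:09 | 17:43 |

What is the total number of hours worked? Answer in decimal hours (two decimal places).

26.82 hours

Thu: 06:53–14:25 = 7 h 32 min; less 60 min break → 6 h 32 min
Fri: 09:01–15:02 = 6 h 1 min; less 60 min break → 5 h 1 min
Sat: 05:52–15:34 = 9 h 42 min; less 60 min break → 8 h 42 min
Sun: 10:09–17:43 = 7 h 34 min; less 60 min break → 6 h 34 min
Total: 6 h 32 min + 5 h 1 min + 8 h 42 min + 6 h 34 min = 26 h 49 min.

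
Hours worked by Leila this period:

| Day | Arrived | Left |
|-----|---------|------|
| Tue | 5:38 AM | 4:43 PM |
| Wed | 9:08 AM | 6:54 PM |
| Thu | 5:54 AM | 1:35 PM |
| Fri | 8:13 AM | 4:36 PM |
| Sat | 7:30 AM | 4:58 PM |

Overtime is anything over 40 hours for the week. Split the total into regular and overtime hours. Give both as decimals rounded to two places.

Regular 40.00 hours, overtime 6.38 hours

Tue: 5:38 AM–4:43 PM = 11 h 5 min
Wed: 9:08 AM–6:54 PM = 9 h 46 min
Thu: 5:54 AM–1:35 PM = 7 h 41 min
Fri: 8:13 AM–4:36 PM = 8 h 23 min
Sat: 7:30 AM–4:58 PM = 9 h 28 min
Total worked: 46 h 23 min = 46.38 h.
Threshold 40 h → overtime 6 h 23 min, regular 40 h 0 min.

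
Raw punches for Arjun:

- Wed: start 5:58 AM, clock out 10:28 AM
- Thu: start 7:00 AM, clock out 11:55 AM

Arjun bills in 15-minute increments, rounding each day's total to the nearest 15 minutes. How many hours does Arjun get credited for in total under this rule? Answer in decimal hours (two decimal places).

9.50 hours

Wed: 5:58 AM–10:28 AM = 4 h 30 min → rounds to 4 h 30 min
Thu: 7:00 AM–11:55 AM = 4 h 55 min → rounds to 5 h 0 min
Total credited: 9 h 30 min.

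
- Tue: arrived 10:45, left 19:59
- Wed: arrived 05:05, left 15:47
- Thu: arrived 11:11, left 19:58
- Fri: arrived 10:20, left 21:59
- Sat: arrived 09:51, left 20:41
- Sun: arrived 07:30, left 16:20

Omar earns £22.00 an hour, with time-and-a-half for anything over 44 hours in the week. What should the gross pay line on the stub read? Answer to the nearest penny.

£1497.10

Tue: 10:45–19:59 = 9 h 14 min
Wed: 05:05–15:47 = 10 h 42 min
Thu: 11:11–19:58 = 8 h 47 min
Fri: 10:20–21:59 = 11 h 39 min
Sat: 09:51–20:41 = 10 h 50 min
Sun: 07:30–16:20 = 8 h 50 min
Total worked: 60 h 2 min = 3602 min.
Regular 44 h 0 min = 2640 min at £22.00/h; overtime 16 h 2 min = 962 min at £33.00/h.
Pay = (2640 × £22.00 + 962 × £33.00) ÷ 60 = £1497.10.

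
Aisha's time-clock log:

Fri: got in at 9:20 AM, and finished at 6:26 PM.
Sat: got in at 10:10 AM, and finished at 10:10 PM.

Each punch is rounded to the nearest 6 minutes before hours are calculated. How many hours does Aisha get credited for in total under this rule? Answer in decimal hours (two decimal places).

Fri: in 9:20 AM→9:18 AM, out 6:26 PM→6:24 PM; 9 h 6 min
Sat: in 10:10 AM→10:12 AM, out 10:10 PM→10:12 PM; 12 h 0 min
Total credited: 21 h 6 min.

21.10 hours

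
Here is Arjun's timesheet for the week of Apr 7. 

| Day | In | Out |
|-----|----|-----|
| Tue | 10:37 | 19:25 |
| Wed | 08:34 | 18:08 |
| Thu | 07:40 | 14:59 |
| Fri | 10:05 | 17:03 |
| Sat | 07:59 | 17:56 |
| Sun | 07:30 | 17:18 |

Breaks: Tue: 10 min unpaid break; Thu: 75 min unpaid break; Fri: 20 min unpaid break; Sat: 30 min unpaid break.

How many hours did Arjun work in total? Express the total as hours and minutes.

Tue: 10:37–19:25 = 8 h 48 min; less 10 min break → 8 h 38 min
Wed: 08:34–18:08 = 9 h 34 min
Thu: 07:40–14:59 = 7 h 19 min; less 75 min break → 6 h 4 min
Fri: 10:05–17:03 = 6 h 58 min; less 20 min break → 6 h 38 min
Sat: 07:59–17:56 = 9 h 57 min; less 30 min break → 9 h 27 min
Sun: 07:30–17:18 = 9 h 48 min
Total: 8 h 38 min + 9 h 34 min + 6 h 4 min + 6 h 38 min + 9 h 27 min + 9 h 48 min = 50 h 9 min.

50 h 9 min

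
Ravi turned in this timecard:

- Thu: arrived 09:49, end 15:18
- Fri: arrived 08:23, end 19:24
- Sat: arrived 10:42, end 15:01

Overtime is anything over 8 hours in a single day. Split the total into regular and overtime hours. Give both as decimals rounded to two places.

Thu: 09:49–15:18 = 5 h 29 min
Fri: 08:23–19:24 = 11 h 1 min
Sat: 10:42–15:01 = 4 h 19 min
Thu reg 5 h 29 min / OT 0 h 0 min; Fri reg 8 h 0 min / OT 3 h 1 min; Sat reg 4 h 19 min / OT 0 h 0 min.
Totals: regular 17 h 48 min, overtime 3 h 1 min.

Regular 17.80 hours, overtime 3.02 hours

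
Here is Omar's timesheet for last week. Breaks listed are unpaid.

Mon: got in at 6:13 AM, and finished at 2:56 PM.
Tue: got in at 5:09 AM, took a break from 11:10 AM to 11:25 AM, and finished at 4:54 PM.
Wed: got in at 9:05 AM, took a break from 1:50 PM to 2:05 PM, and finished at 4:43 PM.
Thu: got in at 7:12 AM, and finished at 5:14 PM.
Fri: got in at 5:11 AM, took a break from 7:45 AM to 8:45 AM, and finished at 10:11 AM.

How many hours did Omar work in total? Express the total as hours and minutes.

Mon: 6:13 AM–2:56 PM = 8 h 43 min
Tue: 5:09 AM–4:54 PM = 11 h 45 min; less 15 min break → 11 h 30 min
Wed: 9:05 AM–4:43 PM = 7 h 38 min; less 15 min break → 7 h 23 min
Thu: 7:12 AM–5:14 PM = 10 h 2 min
Fri: 5:11 AM–10:11 AM = 5 h 0 min; less 60 min break → 4 h 0 min
Total: 8 h 43 min + 11 h 30 min + 7 h 23 min + 10 h 2 min + 4 h 0 min = 41 h 38 min.

41 h 38 min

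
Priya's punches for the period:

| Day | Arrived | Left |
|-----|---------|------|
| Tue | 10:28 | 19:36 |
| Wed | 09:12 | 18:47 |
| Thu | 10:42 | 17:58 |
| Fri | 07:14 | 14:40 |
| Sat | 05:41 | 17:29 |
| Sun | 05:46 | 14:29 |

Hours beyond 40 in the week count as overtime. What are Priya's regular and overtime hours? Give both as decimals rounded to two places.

Tue: 10:28–19:36 = 9 h 8 min
Wed: 09:12–18:47 = 9 h 35 min
Thu: 10:42–17:58 = 7 h 16 min
Fri: 07:14–14:40 = 7 h 26 min
Sat: 05:41–17:29 = 11 h 48 min
Sun: 05:46–14:29 = 8 h 43 min
Total worked: 53 h 56 min = 53.93 h.
Threshold 40 h → overtime 13 h 56 min, regular 40 h 0 min.

Regular 40.00 hours, overtime 13.93 hours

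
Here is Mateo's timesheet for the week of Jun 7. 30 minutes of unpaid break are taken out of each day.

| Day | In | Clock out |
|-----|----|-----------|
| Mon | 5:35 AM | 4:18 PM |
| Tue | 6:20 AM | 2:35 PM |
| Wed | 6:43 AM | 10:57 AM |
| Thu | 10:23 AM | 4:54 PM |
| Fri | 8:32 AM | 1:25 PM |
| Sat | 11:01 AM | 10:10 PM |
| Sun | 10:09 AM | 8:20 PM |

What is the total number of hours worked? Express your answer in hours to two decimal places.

52.43 hours

Mon: 5:35 AM–4:18 PM = 10 h 43 min; less 30 min break → 10 h 13 min
Tue: 6:20 AM–2:35 PM = 8 h 15 min; less 30 min break → 7 h 45 min
Wed: 6:43 AM–10:57 AM = 4 h 14 min; less 30 min break → 3 h 44 min
Thu: 10:23 AM–4:54 PM = 6 h 31 min; less 30 min break → 6 h 1 min
Fri: 8:32 AM–1:25 PM = 4 h 53 min; less 30 min break → 4 h 23 min
Sat: 11:01 AM–10:10 PM = 11 h 9 min; less 30 min break → 10 h 39 min
Sun: 10:09 AM–8:20 PM = 10 h 11 min; less 30 min break → 9 h 41 min
Total: 10 h 13 min + 7 h 45 min + 3 h 44 min + 6 h 1 min + 4 h 23 min + 10 h 39 min + 9 h 41 min = 52 h 26 min.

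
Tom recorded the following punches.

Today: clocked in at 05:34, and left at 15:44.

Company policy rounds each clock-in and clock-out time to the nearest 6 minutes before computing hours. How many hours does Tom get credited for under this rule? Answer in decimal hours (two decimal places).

Today: in 05:34→05:36, out 15:44→15:42; 10 h 6 min

10.10 hours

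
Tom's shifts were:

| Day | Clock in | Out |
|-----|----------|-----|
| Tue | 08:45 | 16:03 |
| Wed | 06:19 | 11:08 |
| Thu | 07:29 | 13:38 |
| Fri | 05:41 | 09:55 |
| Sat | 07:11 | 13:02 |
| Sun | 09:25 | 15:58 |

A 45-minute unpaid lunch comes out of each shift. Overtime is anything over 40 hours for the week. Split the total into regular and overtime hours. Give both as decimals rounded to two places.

Regular 30.40 hours, overtime 0.00 hours

Tue: 08:45–16:03 = 7 h 18 min; less 45 min break → 6 h 33 min
Wed: 06:19–11:08 = 4 h 49 min; less 45 min break → 4 h 4 min
Thu: 07:29–13:38 = 6 h 9 min; less 45 min break → 5 h 24 min
Fri: 05:41–09:55 = 4 h 14 min; less 45 min break → 3 h 29 min
Sat: 07:11–13:02 = 5 h 51 min; less 45 min break → 5 h 6 min
Sun: 09:25–15:58 = 6 h 33 min; less 45 min break → 5 h 48 min
Total worked: 30 h 24 min = 30.40 h.
Threshold 40 h → overtime 0 h 0 min, regular 30 h 24 min.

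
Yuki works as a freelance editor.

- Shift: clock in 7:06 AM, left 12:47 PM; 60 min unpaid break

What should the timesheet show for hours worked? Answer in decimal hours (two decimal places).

Shift: 7:06 AM–12:47 PM = 5 h 41 min; less 60 min break → 4 h 41 min

4.68 hours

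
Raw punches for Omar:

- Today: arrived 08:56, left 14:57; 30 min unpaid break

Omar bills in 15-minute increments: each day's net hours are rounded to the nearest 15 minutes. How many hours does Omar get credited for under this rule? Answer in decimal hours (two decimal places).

Today: 08:56–14:57 = 6 h 1 min − 30 min = 5 h 31 min → rounds to 5 h 30 min

5.50 hours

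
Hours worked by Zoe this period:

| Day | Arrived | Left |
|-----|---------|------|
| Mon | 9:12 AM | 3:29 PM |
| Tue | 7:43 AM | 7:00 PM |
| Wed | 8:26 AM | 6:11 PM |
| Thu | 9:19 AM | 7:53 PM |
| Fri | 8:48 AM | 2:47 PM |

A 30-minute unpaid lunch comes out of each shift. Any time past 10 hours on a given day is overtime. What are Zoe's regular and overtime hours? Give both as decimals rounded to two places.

Mon: 9:12 AM–3:29 PM = 6 h 17 min; less 30 min break → 5 h 47 min
Tue: 7:43 AM–7:00 PM = 11 h 17 min; less 30 min break → 10 h 47 min
Wed: 8:26 AM–6:11 PM = 9 h 45 min; less 30 min break → 9 h 15 min
Thu: 9:19 AM–7:53 PM = 10 h 34 min; less 30 min break → 10 h 4 min
Fri: 8:48 AM–2:47 PM = 5 h 59 min; less 30 min break → 5 h 29 min
Mon reg 5 h 47 min / OT 0 h 0 min; Tue reg 10 h 0 min / OT 0 h 47 min; Wed reg 9 h 15 min / OT 0 h 0 min; Thu reg 10 h 0 min / OT 0 h 4 min; Fri reg 5 h 29 min / OT 0 h 0 min.
Totals: regular 40 h 31 min, overtime 0 h 51 min.

Regular 40.52 hours, overtime 0.85 hours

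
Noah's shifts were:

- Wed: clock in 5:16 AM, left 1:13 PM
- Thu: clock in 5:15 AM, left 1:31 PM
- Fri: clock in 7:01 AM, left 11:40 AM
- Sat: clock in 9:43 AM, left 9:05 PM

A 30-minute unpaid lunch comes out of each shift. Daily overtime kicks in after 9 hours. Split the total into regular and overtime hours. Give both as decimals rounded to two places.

Wed: 5:16 AM–1:13 PM = 7 h 57 min; less 30 min break → 7 h 27 min
Thu: 5:15 AM–1:31 PM = 8 h 16 min; less 30 min break → 7 h 46 min
Fri: 7:01 AM–11:40 AM = 4 h 39 min; less 30 min break → 4 h 9 min
Sat: 9:43 AM–9:05 PM = 11 h 22 min; less 30 min break → 10 h 52 min
Wed reg 7 h 27 min / OT 0 h 0 min; Thu reg 7 h 46 min / OT 0 h 0 min; Fri reg 4 h 9 min / OT 0 h 0 min; Sat reg 9 h 0 min / OT 1 h 52 min.
Totals: regular 28 h 22 min, overtime 1 h 52 min.

Regular 28.37 hours, overtime 1.87 hours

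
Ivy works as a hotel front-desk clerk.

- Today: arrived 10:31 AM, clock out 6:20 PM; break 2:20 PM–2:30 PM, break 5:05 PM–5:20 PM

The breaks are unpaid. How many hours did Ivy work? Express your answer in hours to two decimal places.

Today: 10:31 AM–6:20 PM = 7 h 49 min; less 25 min break → 7 h 24 min

7.40 hours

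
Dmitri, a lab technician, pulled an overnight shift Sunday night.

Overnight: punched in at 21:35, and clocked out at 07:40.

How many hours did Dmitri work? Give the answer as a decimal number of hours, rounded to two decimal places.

10.08 hours

Overnight: 21:35 → midnight = 2 h 25 min; midnight → 07:40 = 7 h 40 min; span 10 h 5 min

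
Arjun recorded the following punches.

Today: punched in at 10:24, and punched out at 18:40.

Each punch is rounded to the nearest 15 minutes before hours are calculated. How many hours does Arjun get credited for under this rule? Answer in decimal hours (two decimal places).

Today: in 10:24→10:30, out 18:40→18:45; 8 h 15 min

8.25 hours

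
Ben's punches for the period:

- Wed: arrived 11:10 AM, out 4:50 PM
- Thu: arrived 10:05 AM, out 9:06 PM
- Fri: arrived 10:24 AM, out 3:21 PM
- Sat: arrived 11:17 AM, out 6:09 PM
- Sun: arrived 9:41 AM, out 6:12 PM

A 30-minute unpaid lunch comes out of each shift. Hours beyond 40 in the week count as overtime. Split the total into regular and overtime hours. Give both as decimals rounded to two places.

Regular 34.52 hours, overtime 0.00 hours

Wed: 11:10 AM–4:50 PM = 5 h 40 min; less 30 min break → 5 h 10 min
Thu: 10:05 AM–9:06 PM = 11 h 1 min; less 30 min break → 10 h 31 min
Fri: 10:24 AM–3:21 PM = 4 h 57 min; less 30 min break → 4 h 27 min
Sat: 11:17 AM–6:09 PM = 6 h 52 min; less 30 min break → 6 h 22 min
Sun: 9:41 AM–6:12 PM = 8 h 31 min; less 30 min break → 8 h 1 min
Total worked: 34 h 31 min = 34.52 h.
Threshold 40 h → overtime 0 h 0 min, regular 34 h 31 min.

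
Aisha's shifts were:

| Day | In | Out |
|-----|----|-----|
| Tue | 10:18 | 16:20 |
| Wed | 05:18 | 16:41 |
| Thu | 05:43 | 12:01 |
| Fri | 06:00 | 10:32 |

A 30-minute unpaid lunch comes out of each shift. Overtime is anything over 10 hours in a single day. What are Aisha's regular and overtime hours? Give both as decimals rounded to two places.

Tue: 10:18–16:20 = 6 h 2 min; less 30 min break → 5 h 32 min
Wed: 05:18–16:41 = 11 h 23 min; less 30 min break → 10 h 53 min
Thu: 05:43–12:01 = 6 h 18 min; less 30 min break → 5 h 48 min
Fri: 06:00–10:32 = 4 h 32 min; less 30 min break → 4 h 2 min
Tue reg 5 h 32 min / OT 0 h 0 min; Wed reg 10 h 0 min / OT 0 h 53 min; Thu reg 5 h 48 min / OT 0 h 0 min; Fri reg 4 h 2 min / OT 0 h 0 min.
Totals: regular 25 h 22 min, overtime 0 h 53 min.

Regular 25.37 hours, overtime 0.88 hours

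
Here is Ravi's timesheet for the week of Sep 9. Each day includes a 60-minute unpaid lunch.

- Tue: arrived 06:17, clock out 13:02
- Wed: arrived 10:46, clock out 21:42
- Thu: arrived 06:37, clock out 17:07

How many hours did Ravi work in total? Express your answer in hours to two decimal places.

25.18 hours

Tue: 06:17–13:02 = 6 h 45 min; less 60 min break → 5 h 45 min
Wed: 10:46–21:42 = 10 h 56 min; less 60 min break → 9 h 56 min
Thu: 06:37–17:07 = 10 h 30 min; less 60 min break → 9 h 30 min
Total: 5 h 45 min + 9 h 56 min + 9 h 30 min = 25 h 11 min.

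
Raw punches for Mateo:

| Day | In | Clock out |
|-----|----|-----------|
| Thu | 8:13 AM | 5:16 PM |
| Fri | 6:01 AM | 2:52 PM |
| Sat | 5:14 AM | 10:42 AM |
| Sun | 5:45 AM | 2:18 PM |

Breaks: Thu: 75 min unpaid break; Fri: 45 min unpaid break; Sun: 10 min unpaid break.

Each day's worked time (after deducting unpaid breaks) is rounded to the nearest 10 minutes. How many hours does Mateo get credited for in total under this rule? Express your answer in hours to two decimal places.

Thu: 8:13 AM–5:16 PM = 9 h 3 min − 75 min = 7 h 48 min → rounds to 7 h 50 min
Fri: 6:01 AM–2:52 PM = 8 h 51 min − 45 min = 8 h 6 min → rounds to 8 h 10 min
Sat: 5:14 AM–10:42 AM = 5 h 28 min → rounds to 5 h 30 min
Sun: 5:45 AM–2:18 PM = 8 h 33 min − 10 min = 8 h 23 min → rounds to 8 h 20 min
Total credited: 29 h 50 min.

29.83 hours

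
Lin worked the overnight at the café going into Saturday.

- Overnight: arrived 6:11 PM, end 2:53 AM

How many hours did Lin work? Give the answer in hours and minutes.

8 h 42 min

Overnight: 6:11 PM → midnight = 5 h 49 min; midnight → 2:53 AM = 2 h 53 min; span 8 h 42 min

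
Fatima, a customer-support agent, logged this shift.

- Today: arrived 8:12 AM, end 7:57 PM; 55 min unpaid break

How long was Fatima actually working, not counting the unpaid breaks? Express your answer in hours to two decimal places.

Today: 8:12 AM–7:57 PM = 11 h 45 min; less 55 min break → 10 h 50 min

10.83 hours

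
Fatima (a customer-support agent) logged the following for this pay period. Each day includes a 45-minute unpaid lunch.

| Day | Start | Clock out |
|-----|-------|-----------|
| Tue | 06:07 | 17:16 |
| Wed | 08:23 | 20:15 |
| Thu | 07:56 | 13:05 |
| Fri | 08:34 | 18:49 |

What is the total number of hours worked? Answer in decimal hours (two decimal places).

35.42 hours

Tue: 06:07–17:16 = 11 h 9 min; less 45 min break → 10 h 24 min
Wed: 08:23–20:15 = 11 h 52 min; less 45 min break → 11 h 7 min
Thu: 07:56–13:05 = 5 h 9 min; less 45 min break → 4 h 24 min
Fri: 08:34–18:49 = 10 h 15 min; less 45 min break → 9 h 30 min
Total: 10 h 24 min + 11 h 7 min + 4 h 24 min + 9 h 30 min = 35 h 25 min.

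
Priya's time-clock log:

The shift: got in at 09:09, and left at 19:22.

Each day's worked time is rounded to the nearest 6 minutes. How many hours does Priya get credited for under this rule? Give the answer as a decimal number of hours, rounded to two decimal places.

10.20 hours

The shift: 09:09–19:22 = 10 h 13 min → rounds to 10 h 12 min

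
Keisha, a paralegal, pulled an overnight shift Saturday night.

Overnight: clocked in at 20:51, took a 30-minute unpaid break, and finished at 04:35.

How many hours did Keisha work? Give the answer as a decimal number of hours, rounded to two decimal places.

7.23 hours

Overnight: 20:51 → midnight = 3 h 9 min; midnight → 04:35 = 4 h 35 min; span 7 h 44 min; less 30 min break → 7 h 14 min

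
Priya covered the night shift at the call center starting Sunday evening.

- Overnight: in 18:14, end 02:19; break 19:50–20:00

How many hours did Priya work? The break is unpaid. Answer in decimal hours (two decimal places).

7.92 hours

Overnight: 18:14 → midnight = 5 h 46 min; midnight → 02:19 = 2 h 19 min; span 8 h 5 min; less 10 min break → 7 h 55 min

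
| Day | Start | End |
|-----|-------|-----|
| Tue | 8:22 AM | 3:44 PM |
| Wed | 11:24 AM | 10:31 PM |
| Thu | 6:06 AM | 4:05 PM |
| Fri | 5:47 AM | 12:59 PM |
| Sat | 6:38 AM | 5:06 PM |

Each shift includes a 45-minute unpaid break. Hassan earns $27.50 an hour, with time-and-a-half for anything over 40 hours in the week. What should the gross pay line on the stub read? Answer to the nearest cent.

Tue: 8:22 AM–3:44 PM = 7 h 22 min; less 45 min break → 6 h 37 min
Wed: 11:24 AM–10:31 PM = 11 h 7 min; less 45 min break → 10 h 22 min
Thu: 6:06 AM–4:05 PM = 9 h 59 min; less 45 min break → 9 h 14 min
Fri: 5:47 AM–12:59 PM = 7 h 12 min; less 45 min break → 6 h 27 min
Sat: 6:38 AM–5:06 PM = 10 h 28 min; less 45 min break → 9 h 43 min
Total worked: 42 h 23 min = 2543 min.
Regular 40 h 0 min = 2400 min at $27.50/h; overtime 2 h 23 min = 143 min at $41.25/h.
Pay = (2400 × $27.50 + 143 × $41.25) ÷ 60 = $1198.31.

$1198.31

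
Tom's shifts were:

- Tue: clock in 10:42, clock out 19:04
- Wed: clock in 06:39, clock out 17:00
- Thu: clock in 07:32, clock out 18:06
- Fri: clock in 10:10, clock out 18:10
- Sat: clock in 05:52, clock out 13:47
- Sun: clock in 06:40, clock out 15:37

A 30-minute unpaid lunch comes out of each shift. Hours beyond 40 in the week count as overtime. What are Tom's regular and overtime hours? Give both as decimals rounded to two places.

Tue: 10:42–19:04 = 8 h 22 min; less 30 min break → 7 h 52 min
Wed: 06:39–17:00 = 10 h 21 min; less 30 min break → 9 h 51 min
Thu: 07:32–18:06 = 10 h 34 min; less 30 min break → 10 h 4 min
Fri: 10:10–18:10 = 8 h 0 min; less 30 min break → 7 h 30 min
Sat: 05:52–13:47 = 7 h 55 min; less 30 min break → 7 h 25 min
Sun: 06:40–15:37 = 8 h 57 min; less 30 min break → 8 h 27 min
Total worked: 51 h 9 min = 51.15 h.
Threshold 40 h → overtime 11 h 9 min, regular 40 h 0 min.

Regular 40.00 hours, overtime 11.15 hours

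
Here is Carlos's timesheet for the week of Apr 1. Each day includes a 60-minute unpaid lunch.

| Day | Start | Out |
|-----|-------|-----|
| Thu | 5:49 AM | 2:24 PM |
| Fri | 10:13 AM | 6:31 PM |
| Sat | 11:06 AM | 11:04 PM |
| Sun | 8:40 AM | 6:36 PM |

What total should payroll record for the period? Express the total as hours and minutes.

34 h 47 min

Thu: 5:49 AM–2:24 PM = 8 h 35 min; less 60 min break → 7 h 35 min
Fri: 10:13 AM–6:31 PM = 8 h 18 min; less 60 min break → 7 h 18 min
Sat: 11:06 AM–11:04 PM = 11 h 58 min; less 60 min break → 10 h 58 min
Sun: 8:40 AM–6:36 PM = 9 h 56 min; less 60 min break → 8 h 56 min
Total: 7 h 35 min + 7 h 18 min + 10 h 58 min + 8 h 56 min = 34 h 47 min.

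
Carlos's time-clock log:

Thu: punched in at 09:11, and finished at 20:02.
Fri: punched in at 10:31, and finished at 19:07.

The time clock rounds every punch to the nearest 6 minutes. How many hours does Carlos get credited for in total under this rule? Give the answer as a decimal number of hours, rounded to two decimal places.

19.40 hours

Thu: in 09:11→09:12, out 20:02→20:00; 10 h 48 min
Fri: in 10:31→10:30, out 19:07→19:06; 8 h 36 min
Total credited: 19 h 24 min.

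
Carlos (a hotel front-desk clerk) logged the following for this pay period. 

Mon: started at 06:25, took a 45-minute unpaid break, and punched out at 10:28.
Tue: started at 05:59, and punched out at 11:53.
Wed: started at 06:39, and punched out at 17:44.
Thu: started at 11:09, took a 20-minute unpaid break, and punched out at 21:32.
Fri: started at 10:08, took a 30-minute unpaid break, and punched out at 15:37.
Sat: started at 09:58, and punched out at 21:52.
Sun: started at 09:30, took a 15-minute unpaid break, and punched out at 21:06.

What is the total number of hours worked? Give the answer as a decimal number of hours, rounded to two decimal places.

58.57 hours

Mon: 06:25–10:28 = 4 h 3 min; less 45 min break → 3 h 18 min
Tue: 05:59–11:53 = 5 h 54 min
Wed: 06:39–17:44 = 11 h 5 min
Thu: 11:09–21:32 = 10 h 23 min; less 20 min break → 10 h 3 min
Fri: 10:08–15:37 = 5 h 29 min; less 30 min break → 4 h 59 min
Sat: 09:58–21:52 = 11 h 54 min
Sun: 09:30–21:06 = 11 h 36 min; less 15 min break → 11 h 21 min
Total: 3 h 18 min + 5 h 54 min + 11 h 5 min + 10 h 3 min + 4 h 59 min + 11 h 54 min + 11 h 21 min = 58 h 34 min.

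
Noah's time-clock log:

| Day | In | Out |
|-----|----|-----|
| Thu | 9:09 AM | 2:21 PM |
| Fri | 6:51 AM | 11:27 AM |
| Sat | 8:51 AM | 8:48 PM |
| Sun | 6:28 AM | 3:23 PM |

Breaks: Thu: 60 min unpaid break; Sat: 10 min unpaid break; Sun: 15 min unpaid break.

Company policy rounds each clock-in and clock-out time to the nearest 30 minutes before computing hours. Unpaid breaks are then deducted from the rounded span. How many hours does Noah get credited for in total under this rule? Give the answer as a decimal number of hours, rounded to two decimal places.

29.58 hours

Thu: in 9:09 AM→9:00 AM, out 2:21 PM→2:30 PM; 5 h 30 min − 60 min = 4 h 30 min
Fri: in 6:51 AM→7:00 AM, out 11:27 AM→11:30 AM; 4 h 30 min
Sat: in 8:51 AM→9:00 AM, out 8:48 PM→9:00 PM; 12 h 0 min − 10 min = 11 h 50 min
Sun: in 6:28 AM→6:30 AM, out 3:23 PM→3:30 PM; 9 h 0 min − 15 min = 8 h 45 min
Total credited: 29 h 35 min.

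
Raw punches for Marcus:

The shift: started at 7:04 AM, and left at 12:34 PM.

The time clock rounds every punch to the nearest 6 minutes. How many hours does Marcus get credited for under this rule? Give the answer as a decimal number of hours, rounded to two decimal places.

5.50 hours

The shift: in 7:04 AM→7:06 AM, out 12:34 PM→12:36 PM; 5 h 30 min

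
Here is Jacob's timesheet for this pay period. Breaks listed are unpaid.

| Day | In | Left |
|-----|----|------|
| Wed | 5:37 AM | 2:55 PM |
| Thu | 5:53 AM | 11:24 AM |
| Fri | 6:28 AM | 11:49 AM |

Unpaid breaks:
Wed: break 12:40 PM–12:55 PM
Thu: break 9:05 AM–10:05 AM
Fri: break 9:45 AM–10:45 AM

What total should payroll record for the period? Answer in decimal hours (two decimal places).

Wed: 5:37 AM–2:55 PM = 9 h 18 min; less 15 min break → 9 h 3 min
Thu: 5:53 AM–11:24 AM = 5 h 31 min; less 60 min break → 4 h 31 min
Fri: 6:28 AM–11:49 AM = 5 h 21 min; less 60 min break → 4 h 21 min
Total: 9 h 3 min + 4 h 31 min + 4 h 21 min = 17 h 55 min.

17.92 hours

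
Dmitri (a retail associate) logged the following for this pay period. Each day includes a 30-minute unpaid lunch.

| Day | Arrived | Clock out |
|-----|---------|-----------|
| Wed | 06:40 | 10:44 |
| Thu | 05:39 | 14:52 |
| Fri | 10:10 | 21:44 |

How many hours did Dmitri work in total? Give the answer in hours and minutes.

Wed: 06:40–10:44 = 4 h 4 min; less 30 min break → 3 h 34 min
Thu: 05:39–14:52 = 9 h 13 min; less 30 min break → 8 h 43 min
Fri: 10:10–21:44 = 11 h 34 min; less 30 min break → 11 h 4 min
Total: 3 h 34 min + 8 h 43 min + 11 h 4 min = 23 h 21 min.

23 h 21 min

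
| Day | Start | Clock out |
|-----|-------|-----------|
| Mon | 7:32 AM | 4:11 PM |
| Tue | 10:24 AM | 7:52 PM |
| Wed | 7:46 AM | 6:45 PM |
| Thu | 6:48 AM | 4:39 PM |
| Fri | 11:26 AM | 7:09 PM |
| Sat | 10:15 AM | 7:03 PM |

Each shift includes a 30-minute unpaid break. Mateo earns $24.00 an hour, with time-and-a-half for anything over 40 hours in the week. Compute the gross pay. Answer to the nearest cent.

Mon: 7:32 AM–4:11 PM = 8 h 39 min; less 30 min break → 8 h 9 min
Tue: 10:24 AM–7:52 PM = 9 h 28 min; less 30 min break → 8 h 58 min
Wed: 7:46 AM–6:45 PM = 10 h 59 min; less 30 min break → 10 h 29 min
Thu: 6:48 AM–4:39 PM = 9 h 51 min; less 30 min break → 9 h 21 min
Fri: 11:26 AM–7:09 PM = 7 h 43 min; less 30 min break → 7 h 13 min
Sat: 10:15 AM–7:03 PM = 8 h 48 min; less 30 min break → 8 h 18 min
Total worked: 52 h 28 min = 3148 min.
Regular 40 h 0 min = 2400 min at $24.00/h; overtime 12 h 28 min = 748 min at $36.00/h.
Pay = (2400 × $24.00 + 748 × $36.00) ÷ 60 = $1408.80.

$1408.80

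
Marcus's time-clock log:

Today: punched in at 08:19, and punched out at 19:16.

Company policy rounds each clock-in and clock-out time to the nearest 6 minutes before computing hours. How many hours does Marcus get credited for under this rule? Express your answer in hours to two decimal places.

11.00 hours

Today: in 08:19→08:18, out 19:16→19:18; 11 h 0 min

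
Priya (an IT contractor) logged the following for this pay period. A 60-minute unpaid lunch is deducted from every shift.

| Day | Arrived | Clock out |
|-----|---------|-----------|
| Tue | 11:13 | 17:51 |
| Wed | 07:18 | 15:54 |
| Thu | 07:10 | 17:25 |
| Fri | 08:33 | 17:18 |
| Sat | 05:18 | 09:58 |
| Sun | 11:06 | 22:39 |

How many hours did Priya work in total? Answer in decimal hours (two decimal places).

44.45 hours

Tue: 11:13–17:51 = 6 h 38 min; less 60 min break → 5 h 38 min
Wed: 07:18–15:54 = 8 h 36 min; less 60 min break → 7 h 36 min
Thu: 07:10–17:25 = 10 h 15 min; less 60 min break → 9 h 15 min
Fri: 08:33–17:18 = 8 h 45 min; less 60 min break → 7 h 45 min
Sat: 05:18–09:58 = 4 h 40 min; less 60 min break → 3 h 40 min
Sun: 11:06–22:39 = 11 h 33 min; less 60 min break → 10 h 33 min
Total: 5 h 38 min + 7 h 36 min + 9 h 15 min + 7 h 45 min + 3 h 40 min + 10 h 33 min = 44 h 27 min.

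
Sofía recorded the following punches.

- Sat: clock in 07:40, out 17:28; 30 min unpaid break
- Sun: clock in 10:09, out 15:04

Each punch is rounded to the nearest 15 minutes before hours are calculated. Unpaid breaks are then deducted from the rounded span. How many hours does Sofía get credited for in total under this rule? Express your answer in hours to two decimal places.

Sat: in 07:40→07:45, out 17:28→17:30; 9 h 45 min − 30 min = 9 h 15 min
Sun: in 10:09→10:15, out 15:04→15:00; 4 h 45 min
Total credited: 14 h 0 min.

14.00 hours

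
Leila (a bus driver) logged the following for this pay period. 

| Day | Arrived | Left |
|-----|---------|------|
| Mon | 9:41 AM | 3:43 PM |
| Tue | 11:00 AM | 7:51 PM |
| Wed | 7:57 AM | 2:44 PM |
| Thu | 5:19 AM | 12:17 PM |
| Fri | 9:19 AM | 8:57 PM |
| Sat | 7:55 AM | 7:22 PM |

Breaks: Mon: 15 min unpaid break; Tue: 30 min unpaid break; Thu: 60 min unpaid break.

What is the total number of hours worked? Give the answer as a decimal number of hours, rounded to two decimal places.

49.97 hours

Mon: 9:41 AM–3:43 PM = 6 h 2 min; less 15 min break → 5 h 47 min
Tue: 11:00 AM–7:51 PM = 8 h 51 min; less 30 min break → 8 h 21 min
Wed: 7:57 AM–2:44 PM = 6 h 47 min
Thu: 5:19 AM–12:17 PM = 6 h 58 min; less 60 min break → 5 h 58 min
Fri: 9:19 AM–8:57 PM = 11 h 38 min
Sat: 7:55 AM–7:22 PM = 11 h 27 min
Total: 5 h 47 min + 8 h 21 min + 6 h 47 min + 5 h 58 min + 11 h 38 min + 11 h 27 min = 49 h 58 min.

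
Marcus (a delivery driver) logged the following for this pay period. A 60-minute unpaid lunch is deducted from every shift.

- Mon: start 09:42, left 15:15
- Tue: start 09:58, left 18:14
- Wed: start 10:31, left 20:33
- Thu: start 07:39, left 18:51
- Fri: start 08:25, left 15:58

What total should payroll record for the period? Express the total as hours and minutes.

Mon: 09:42–15:15 = 5 h 33 min; less 60 min break → 4 h 33 min
Tue: 09:58–18:14 = 8 h 16 min; less 60 min break → 7 h 16 min
Wed: 10:31–20:33 = 10 h 2 min; less 60 min break → 9 h 2 min
Thu: 07:39–18:51 = 11 h 12 min; less 60 min break → 10 h 12 min
Fri: 08:25–15:58 = 7 h 33 min; less 60 min break → 6 h 33 min
Total: 4 h 33 min + 7 h 16 min + 9 h 2 min + 10 h 12 min + 6 h 33 min = 37 h 36 min.

37 h 36 min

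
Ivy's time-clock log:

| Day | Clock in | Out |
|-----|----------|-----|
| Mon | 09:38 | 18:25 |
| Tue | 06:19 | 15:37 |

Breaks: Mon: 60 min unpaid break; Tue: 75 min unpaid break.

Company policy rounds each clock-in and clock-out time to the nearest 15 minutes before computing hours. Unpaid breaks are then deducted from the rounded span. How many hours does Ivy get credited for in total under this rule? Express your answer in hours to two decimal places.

Mon: in 09:38→09:45, out 18:25→18:30; 8 h 45 min − 60 min = 7 h 45 min
Tue: in 06:19→06:15, out 15:37→15:30; 9 h 15 min − 75 min = 8 h 0 min
Total credited: 15 h 45 min.

15.75 hours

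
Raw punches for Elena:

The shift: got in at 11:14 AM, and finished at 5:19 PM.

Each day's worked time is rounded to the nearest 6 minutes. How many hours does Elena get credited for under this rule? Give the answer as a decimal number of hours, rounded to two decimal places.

The shift: 11:14 AM–5:19 PM = 6 h 5 min → rounds to 6 h 6 min

6.10 hours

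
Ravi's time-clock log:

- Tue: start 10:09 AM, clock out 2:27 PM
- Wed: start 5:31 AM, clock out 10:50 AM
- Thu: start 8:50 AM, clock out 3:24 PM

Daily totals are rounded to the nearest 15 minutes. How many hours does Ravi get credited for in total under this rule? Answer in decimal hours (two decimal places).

Tue: 10:09 AM–2:27 PM = 4 h 18 min → rounds to 4 h 15 min
Wed: 5:31 AM–10:50 AM = 5 h 19 min → rounds to 5 h 15 min
Thu: 8:50 AM–3:24 PM = 6 h 34 min → rounds to 6 h 30 min
Total credited: 16 h 0 min.

16.00 hours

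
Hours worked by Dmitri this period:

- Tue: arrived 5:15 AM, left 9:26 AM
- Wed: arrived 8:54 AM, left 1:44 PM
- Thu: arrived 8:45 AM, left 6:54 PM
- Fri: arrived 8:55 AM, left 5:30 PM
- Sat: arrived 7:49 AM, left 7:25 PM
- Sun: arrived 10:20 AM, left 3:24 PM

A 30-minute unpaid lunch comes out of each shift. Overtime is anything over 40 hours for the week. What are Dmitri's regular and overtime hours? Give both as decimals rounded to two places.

Tue: 5:15 AM–9:26 AM = 4 h 11 min; less 30 min break → 3 h 41 min
Wed: 8:54 AM–1:44 PM = 4 h 50 min; less 30 min break → 4 h 20 min
Thu: 8:45 AM–6:54 PM = 10 h 9 min; less 30 min break → 9 h 39 min
Fri: 8:55 AM–5:30 PM = 8 h 35 min; less 30 min break → 8 h 5 min
Sat: 7:49 AM–7:25 PM = 11 h 36 min; less 30 min break → 11 h 6 min
Sun: 10:20 AM–3:24 PM = 5 h 4 min; less 30 min break → 4 h 34 min
Total worked: 41 h 25 min = 41.42 h.
Threshold 40 h → overtime 1 h 25 min, regular 40 h 0 min.

Regular 40.00 hours, overtime 1.42 hours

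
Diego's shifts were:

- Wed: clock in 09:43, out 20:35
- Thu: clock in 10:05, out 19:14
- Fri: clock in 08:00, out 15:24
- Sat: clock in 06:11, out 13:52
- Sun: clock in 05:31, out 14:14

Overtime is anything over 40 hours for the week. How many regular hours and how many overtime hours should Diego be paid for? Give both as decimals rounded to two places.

Wed: 09:43–20:35 = 10 h 52 min
Thu: 10:05–19:14 = 9 h 9 min
Fri: 08:00–15:24 = 7 h 24 min
Sat: 06:11–13:52 = 7 h 41 min
Sun: 05:31–14:14 = 8 h 43 min
Total worked: 43 h 49 min = 43.82 h.
Threshold 40 h → overtime 3 h 49 min, regular 40 h 0 min.

Regular 40.00 hours, overtime 3.82 hours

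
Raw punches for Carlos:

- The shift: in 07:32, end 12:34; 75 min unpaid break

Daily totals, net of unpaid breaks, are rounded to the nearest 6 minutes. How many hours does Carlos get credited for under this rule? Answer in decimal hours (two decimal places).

The shift: 07:32–12:34 = 5 h 2 min − 75 min = 3 h 47 min → rounds to 3 h 48 min

3.80 hours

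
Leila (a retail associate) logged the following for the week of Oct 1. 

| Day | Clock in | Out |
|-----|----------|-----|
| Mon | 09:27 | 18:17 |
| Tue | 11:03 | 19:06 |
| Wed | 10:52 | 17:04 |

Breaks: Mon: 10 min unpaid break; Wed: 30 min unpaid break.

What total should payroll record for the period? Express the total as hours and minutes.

22 h 25 min

Mon: 09:27–18:17 = 8 h 50 min; less 10 min break → 8 h 40 min
Tue: 11:03–19:06 = 8 h 3 min
Wed: 10:52–17:04 = 6 h 12 min; less 30 min break → 5 h 42 min
Total: 8 h 40 min + 8 h 3 min + 5 h 42 min = 22 h 25 min.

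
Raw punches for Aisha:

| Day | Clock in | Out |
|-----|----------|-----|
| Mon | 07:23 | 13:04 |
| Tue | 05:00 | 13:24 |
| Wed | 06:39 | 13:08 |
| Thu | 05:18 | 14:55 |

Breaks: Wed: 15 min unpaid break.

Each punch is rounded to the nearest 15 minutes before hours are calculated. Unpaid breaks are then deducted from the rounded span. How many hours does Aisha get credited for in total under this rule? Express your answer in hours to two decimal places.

30.00 hours

Mon: in 07:23→07:30, out 13:04→13:00; 5 h 30 min
Tue: in 05:00→05:00, out 13:24→13:30; 8 h 30 min
Wed: in 06:39→06:45, out 13:08→13:15; 6 h 30 min − 15 min = 6 h 15 min
Thu: in 05:18→05:15, out 14:55→15:00; 9 h 45 min
Total credited: 30 h 0 min.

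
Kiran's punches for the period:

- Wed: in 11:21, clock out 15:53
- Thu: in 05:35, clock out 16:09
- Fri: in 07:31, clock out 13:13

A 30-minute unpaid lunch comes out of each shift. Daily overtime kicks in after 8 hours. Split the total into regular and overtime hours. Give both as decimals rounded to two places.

Regular 17.23 hours, overtime 2.07 hours

Wed: 11:21–15:53 = 4 h 32 min; less 30 min break → 4 h 2 min
Thu: 05:35–16:09 = 10 h 34 min; less 30 min break → 10 h 4 min
Fri: 07:31–13:13 = 5 h 42 min; less 30 min break → 5 h 12 min
Wed reg 4 h 2 min / OT 0 h 0 min; Thu reg 8 h 0 min / OT 2 h 4 min; Fri reg 5 h 12 min / OT 0 h 0 min.
Totals: regular 17 h 14 min, overtime 2 h 4 min.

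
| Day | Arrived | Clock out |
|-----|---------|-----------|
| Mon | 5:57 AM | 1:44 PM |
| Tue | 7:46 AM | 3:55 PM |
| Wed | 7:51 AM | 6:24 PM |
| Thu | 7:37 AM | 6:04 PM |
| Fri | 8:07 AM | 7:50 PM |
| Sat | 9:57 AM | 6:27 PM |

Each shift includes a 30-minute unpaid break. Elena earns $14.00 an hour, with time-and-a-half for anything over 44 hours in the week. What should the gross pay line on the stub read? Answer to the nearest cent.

$829.15

Mon: 5:57 AM–1:44 PM = 7 h 47 min; less 30 min break → 7 h 17 min
Tue: 7:46 AM–3:55 PM = 8 h 9 min; less 30 min break → 7 h 39 min
Wed: 7:51 AM–6:24 PM = 10 h 33 min; less 30 min break → 10 h 3 min
Thu: 7:37 AM–6:04 PM = 10 h 27 min; less 30 min break → 9 h 57 min
Fri: 8:07 AM–7:50 PM = 11 h 43 min; less 30 min break → 11 h 13 min
Sat: 9:57 AM–6:27 PM = 8 h 30 min; less 30 min break → 8 h 0 min
Total worked: 54 h 9 min = 3249 min.
Regular 44 h 0 min = 2640 min at $14.00/h; overtime 10 h 9 min = 609 min at $21.00/h.
Pay = (2640 × $14.00 + 609 × $21.00) ÷ 60 = $829.15.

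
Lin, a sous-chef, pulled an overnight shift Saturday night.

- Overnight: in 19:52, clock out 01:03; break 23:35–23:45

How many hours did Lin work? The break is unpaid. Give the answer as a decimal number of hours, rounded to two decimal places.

5.02 hours

Overnight: 19:52 → midnight = 4 h 8 min; midnight → 01:03 = 1 h 3 min; span 5 h 11 min; less 10 min break → 5 h 1 min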